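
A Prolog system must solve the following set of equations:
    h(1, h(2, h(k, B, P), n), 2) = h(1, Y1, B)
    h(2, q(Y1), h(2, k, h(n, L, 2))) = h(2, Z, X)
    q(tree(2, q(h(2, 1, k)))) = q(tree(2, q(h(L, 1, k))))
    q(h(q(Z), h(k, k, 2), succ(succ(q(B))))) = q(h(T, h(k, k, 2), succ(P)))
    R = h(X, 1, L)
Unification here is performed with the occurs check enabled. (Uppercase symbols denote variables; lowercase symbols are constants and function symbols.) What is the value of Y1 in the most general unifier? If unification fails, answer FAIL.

Decompose h/3: 1 = 1,  h(2, h(k, B, P), n) = Y1,  2 = B.
Delete trivial equation 1 = 1.
Bind Y1 := h(2, h(k, B, P), n); substituting into the one remaining equation that mentions Y1 gives: h(2, q(h(2, h(k, B, P), n)), h(2, k, h(n, L, 2))) = h(2, Z, X).
Bind B := 2; substituting into the 2 remaining equations that mention B gives: h(2, q(h(2, h(k, 2, P), n)), h(2, k, h(n, L, 2))) = h(2, Z, X),  q(h(q(Z), h(k, k, 2), succ(succ(q(2))))) = q(h(T, h(k, k, 2), succ(P))). Substituting into the earlier binding gives Y1 := h(2, h(k, 2, P), n).
Decompose h/3: 2 = 2,  q(h(2, h(k, 2, P), n)) = Z,  h(2, k, h(n, L, 2)) = X.
Delete trivial equation 2 = 2.
Bind Z := q(h(2, h(k, 2, P), n)); substituting into the one remaining equation that mentions Z gives: q(h(q(q(h(2, h(k, 2, P), n))), h(k, k, 2), succ(succ(q(2))))) = q(h(T, h(k, k, 2), succ(P))).
Bind X := h(2, k, h(n, L, 2)); substituting into the one remaining equation that mentions X gives: R = h(h(2, k, h(n, L, 2)), 1, L).
Decompose q/1: tree(2, q(h(2, 1, k))) = tree(2, q(h(L, 1, k))).
Decompose tree/2: 2 = 2,  q(h(2, 1, k)) = q(h(L, 1, k)).
Delete trivial equation 2 = 2.
Decompose q/1: h(2, 1, k) = h(L, 1, k).
Decompose h/3: 2 = L,  1 = 1,  k = k.
Bind L := 2; substituting into the one remaining equation that mentions L gives: R = h(h(2, k, h(n, 2, 2)), 1, 2). Substituting into the earlier binding gives X := h(2, k, h(n, 2, 2)).
Delete trivial equation 1 = 1.
Delete trivial equation k = k.
Decompose q/1: h(q(q(h(2, h(k, 2, P), n))), h(k, k, 2), succ(succ(q(2)))) = h(T, h(k, k, 2), succ(P)).
Decompose h/3: q(q(h(2, h(k, 2, P), n))) = T,  h(k, k, 2) = h(k, k, 2),  succ(succ(q(2))) = succ(P).
Bind T := q(q(h(2, h(k, 2, P), n))); no other remaining equation mentions T.
Delete trivial equation h(k, k, 2) = h(k, k, 2).
Decompose succ/1: succ(q(2)) = P.
Bind P := succ(q(2)); no other remaining equation mentions P. Substituting into the earlier bindings gives Y1 := h(2, h(k, 2, succ(q(2))), n), Z := q(h(2, h(k, 2, succ(q(2))), n)), T := q(q(h(2, h(k, 2, succ(q(2))), n))).
Bind R := h(h(2, k, h(n, 2, 2)), 1, 2).
MGU = { Y1 ↦ h(2, h(k, 2, succ(q(2))), n), B ↦ 2, Z ↦ q(h(2, h(k, 2, succ(q(2))), n)), X ↦ h(2, k, h(n, 2, 2)), L ↦ 2, T ↦ q(q(h(2, h(k, 2, succ(q(2))), n))), P ↦ succ(q(2)), R ↦ h(h(2, k, h(n, 2, 2)), 1, 2) }, so Y1 ↦ h(2, h(k, 2, succ(q(2))), n).

h(2, h(k, 2, succ(q(2))), n)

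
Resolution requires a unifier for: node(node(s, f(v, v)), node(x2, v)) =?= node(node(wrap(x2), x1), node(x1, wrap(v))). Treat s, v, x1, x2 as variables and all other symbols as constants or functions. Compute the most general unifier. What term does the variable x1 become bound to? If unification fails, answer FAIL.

Decompose node/2: node(s, f(v, v)) =?= node(wrap(x2), x1),  node(x2, v) =?= node(x1, wrap(v)).
Decompose node/2: s =?= wrap(x2),  f(v, v) =?= x1.
Bind s := wrap(x2); no other remaining equation mentions s.
Bind x1 := f(v, v); substituting into the remaining equation gives: node(x2, v) =?= node(f(v, v), wrap(v)).
Decompose node/2: x2 =?= f(v, v),  v =?= wrap(v).
Bind x2 := f(v, v); no other remaining equation mentions x2. Substituting into the earlier binding gives s := wrap(f(v, v)).
Occurs check fails: v occurs in wrap(v); the equation v =?= wrap(v) has no finite solution.

FAIL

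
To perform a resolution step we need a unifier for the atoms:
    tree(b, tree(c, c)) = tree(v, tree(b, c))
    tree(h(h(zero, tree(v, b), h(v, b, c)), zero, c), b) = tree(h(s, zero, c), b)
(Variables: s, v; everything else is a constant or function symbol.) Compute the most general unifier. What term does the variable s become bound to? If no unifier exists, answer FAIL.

FAIL

Decompose tree/2: b = v,  tree(c, c) = tree(b, c).
Bind v := b; substituting into the one remaining equation that mentions v gives: tree(h(h(zero, tree(b, b), h(b, b, c)), zero, c), b) = tree(h(s, zero, c), b).
Decompose tree/2: c = b,  c = c.
Clash: constants c and b differ; no unifier exists.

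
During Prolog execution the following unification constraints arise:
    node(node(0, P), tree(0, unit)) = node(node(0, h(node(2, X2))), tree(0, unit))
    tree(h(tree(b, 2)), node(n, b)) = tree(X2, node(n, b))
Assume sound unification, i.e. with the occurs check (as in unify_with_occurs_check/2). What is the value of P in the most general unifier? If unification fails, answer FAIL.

h(node(2, h(tree(b, 2))))

Decompose node/2: node(0, P) = node(0, h(node(2, X2))),  tree(0, unit) = tree(0, unit).
Decompose node/2: 0 = 0,  P = h(node(2, X2)).
Delete trivial equation 0 = 0.
Bind P := h(node(2, X2)); no other remaining equation mentions P.
Delete trivial equation tree(0, unit) = tree(0, unit).
Decompose tree/2: h(tree(b, 2)) = X2,  node(n, b) = node(n, b).
Bind X2 := h(tree(b, 2)); no other remaining equation mentions X2. Substituting into the earlier binding gives P := h(node(2, h(tree(b, 2)))).
Delete trivial equation node(n, b) = node(n, b).
MGU = { P ↦ h(node(2, h(tree(b, 2)))), X2 ↦ h(tree(b, 2)) }, so P ↦ h(node(2, h(tree(b, 2)))).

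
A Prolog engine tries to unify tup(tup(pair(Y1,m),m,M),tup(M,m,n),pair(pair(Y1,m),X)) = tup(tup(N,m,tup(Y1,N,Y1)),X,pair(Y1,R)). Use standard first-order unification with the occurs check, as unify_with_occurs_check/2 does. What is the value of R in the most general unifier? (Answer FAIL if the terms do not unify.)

FAIL

Decompose tup/3: tup(pair(Y1,m),m,M) = tup(N,m,tup(Y1,N,Y1)),  tup(M,m,n) = X,  pair(pair(Y1,m),X) = pair(Y1,R).
Decompose tup/3: pair(Y1,m) = N,  m = m,  M = tup(Y1,N,Y1).
Bind N := pair(Y1,m); substituting into the one remaining equation that mentions N gives: M = tup(Y1,pair(Y1,m),Y1).
Delete trivial equation m = m.
Bind M := tup(Y1,pair(Y1,m),Y1); substituting into the one remaining equation that mentions M gives: tup(tup(Y1,pair(Y1,m),Y1),m,n) = X.
Bind X := tup(tup(Y1,pair(Y1,m),Y1),m,n); substituting into the remaining equation gives: pair(pair(Y1,m),tup(tup(Y1,pair(Y1,m),Y1),m,n)) = pair(Y1,R).
Decompose pair/2: pair(Y1,m) = Y1,  tup(tup(Y1,pair(Y1,m),Y1),m,n) = R.
Occurs check fails: Y1 occurs in pair(Y1,m); the equation Y1 = pair(Y1,m) has no finite solution.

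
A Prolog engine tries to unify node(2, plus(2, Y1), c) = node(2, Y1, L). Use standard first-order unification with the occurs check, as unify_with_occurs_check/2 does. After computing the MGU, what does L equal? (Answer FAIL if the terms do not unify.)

Decompose node/3: 2 = 2,  plus(2, Y1) = Y1,  c = L.
Delete trivial equation 2 = 2.
Occurs check fails: Y1 occurs in plus(2, Y1); the equation Y1 = plus(2, Y1) has no finite solution.

FAIL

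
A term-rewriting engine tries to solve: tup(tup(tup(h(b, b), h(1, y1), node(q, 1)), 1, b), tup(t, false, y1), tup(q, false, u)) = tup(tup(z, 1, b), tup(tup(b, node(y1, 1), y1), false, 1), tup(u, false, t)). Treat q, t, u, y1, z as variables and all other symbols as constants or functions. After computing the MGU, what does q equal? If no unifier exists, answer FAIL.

Decompose tup/3: tup(tup(h(b, b), h(1, y1), node(q, 1)), 1, b) = tup(z, 1, b),  tup(t, false, y1) = tup(tup(b, node(y1, 1), y1), false, 1),  tup(q, false, u) = tup(u, false, t).
Decompose tup/3: tup(h(b, b), h(1, y1), node(q, 1)) = z,  1 = 1,  b = b.
Bind z := tup(h(b, b), h(1, y1), node(q, 1)); no other remaining equation mentions z.
Delete trivial equation 1 = 1.
Delete trivial equation b = b.
Decompose tup/3: t = tup(b, node(y1, 1), y1),  false = false,  y1 = 1.
Bind t := tup(b, node(y1, 1), y1); substituting into the one remaining equation that mentions t gives: tup(q, false, u) = tup(u, false, tup(b, node(y1, 1), y1)).
Delete trivial equation false = false.
Bind y1 := 1; substituting into the remaining equation gives: tup(q, false, u) = tup(u, false, tup(b, node(1, 1), 1)). Substituting into the earlier bindings gives z := tup(h(b, b), h(1, 1), node(q, 1)), t := tup(b, node(1, 1), 1).
Decompose tup/3: q = u,  false = false,  u = tup(b, node(1, 1), 1).
Bind q := u; no other remaining equation mentions q. Substituting into the earlier binding gives z := tup(h(b, b), h(1, 1), node(u, 1)).
Delete trivial equation false = false.
Bind u := tup(b, node(1, 1), 1). Substituting into the earlier bindings gives z := tup(h(b, b), h(1, 1), node(tup(b, node(1, 1), 1), 1)), q := tup(b, node(1, 1), 1).
MGU = { z ↦ tup(h(b, b), h(1, 1), node(tup(b, node(1, 1), 1), 1)), t ↦ tup(b, node(1, 1), 1), y1 ↦ 1, q ↦ tup(b, node(1, 1), 1), u ↦ tup(b, node(1, 1), 1) }, so q ↦ tup(b, node(1, 1), 1).

tup(b, node(1, 1), 1)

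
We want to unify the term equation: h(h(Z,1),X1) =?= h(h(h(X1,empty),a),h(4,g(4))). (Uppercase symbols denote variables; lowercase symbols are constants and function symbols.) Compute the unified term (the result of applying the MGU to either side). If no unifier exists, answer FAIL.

FAIL

Decompose h/2: h(Z,1) =?= h(h(X1,empty),a),  X1 =?= h(4,g(4)).
Decompose h/2: Z =?= h(X1,empty),  1 =?= a.
Bind Z := h(X1,empty); no other remaining equation mentions Z.
Clash: constants 1 and a differ; no unifier exists.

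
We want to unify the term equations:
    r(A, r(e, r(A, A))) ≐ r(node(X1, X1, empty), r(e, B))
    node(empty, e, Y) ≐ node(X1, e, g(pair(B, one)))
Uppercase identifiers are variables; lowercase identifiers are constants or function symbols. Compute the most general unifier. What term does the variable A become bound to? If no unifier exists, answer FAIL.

Decompose r/2: A ≐ node(X1, X1, empty),  r(e, r(A, A)) ≐ r(e, B).
Bind A := node(X1, X1, empty); substituting into the one remaining equation that mentions A gives: r(e, r(node(X1, X1, empty), node(X1, X1, empty))) ≐ r(e, B).
Decompose r/2: e ≐ e,  r(node(X1, X1, empty), node(X1, X1, empty)) ≐ B.
Delete trivial equation e ≐ e.
Bind B := r(node(X1, X1, empty), node(X1, X1, empty)); substituting into the remaining equation gives: node(empty, e, Y) ≐ node(X1, e, g(pair(r(node(X1, X1, empty), node(X1, X1, empty)), one))).
Decompose node/3: empty ≐ X1,  e ≐ e,  Y ≐ g(pair(r(node(X1, X1, empty), node(X1, X1, empty)), one)).
Bind X1 := empty; substituting into the one remaining equation that mentions X1 gives: Y ≐ g(pair(r(node(empty, empty, empty), node(empty, empty, empty)), one)). Substituting into the earlier bindings gives A := node(empty, empty, empty), B := r(node(empty, empty, empty), node(empty, empty, empty)).
Delete trivial equation e ≐ e.
Bind Y := g(pair(r(node(empty, empty, empty), node(empty, empty, empty)), one)).
MGU = { A ↦ node(empty, empty, empty), B ↦ r(node(empty, empty, empty), node(empty, empty, empty)), X1 ↦ empty, Y ↦ g(pair(r(node(empty, empty, empty), node(empty, empty, empty)), one)) }, so A ↦ node(empty, empty, empty).

node(empty, empty, empty)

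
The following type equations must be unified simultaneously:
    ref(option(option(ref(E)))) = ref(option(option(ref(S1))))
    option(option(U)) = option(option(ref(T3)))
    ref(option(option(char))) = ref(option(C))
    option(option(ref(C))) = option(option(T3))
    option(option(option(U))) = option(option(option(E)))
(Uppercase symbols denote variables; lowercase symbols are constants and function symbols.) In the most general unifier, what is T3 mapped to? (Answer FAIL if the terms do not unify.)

Decompose ref/1: option(option(ref(E))) = option(option(ref(S1))).
Decompose option/1: option(ref(E)) = option(ref(S1)).
Decompose option/1: ref(E) = ref(S1).
Decompose ref/1: E = S1.
Bind E := S1; substituting into the one remaining equation that mentions E gives: option(option(option(U))) = option(option(option(S1))).
Decompose option/1: option(U) = option(ref(T3)).
Decompose option/1: U = ref(T3).
Bind U := ref(T3); substituting into the one remaining equation that mentions U gives: option(option(option(ref(T3)))) = option(option(option(S1))).
Decompose ref/1: option(option(char)) = option(C).
Decompose option/1: option(char) = C.
Bind C := option(char); substituting into the one remaining equation that mentions C gives: option(option(ref(option(char)))) = option(option(T3)).
Decompose option/1: option(ref(option(char))) = option(T3).
Decompose option/1: ref(option(char)) = T3.
Bind T3 := ref(option(char)); substituting into the remaining equation gives: option(option(option(ref(ref(option(char)))))) = option(option(option(S1))). Substituting into the earlier binding gives U := ref(ref(option(char))).
Decompose option/1: option(option(ref(ref(option(char))))) = option(option(S1)).
Decompose option/1: option(ref(ref(option(char)))) = option(S1).
Decompose option/1: ref(ref(option(char))) = S1.
Bind S1 := ref(ref(option(char))). Substituting into the earlier binding gives E := ref(ref(option(char))).
MGU = { E -> ref(ref(option(char))), U -> ref(ref(option(char))), C -> option(char), T3 -> ref(option(char)), S1 -> ref(ref(option(char))) }, so T3 -> ref(option(char)).

ref(option(char))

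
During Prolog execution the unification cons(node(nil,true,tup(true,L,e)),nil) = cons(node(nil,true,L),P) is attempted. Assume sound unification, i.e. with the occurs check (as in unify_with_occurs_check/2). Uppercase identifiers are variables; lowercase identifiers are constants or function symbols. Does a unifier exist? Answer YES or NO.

Decompose cons/2: node(nil,true,tup(true,L,e)) = node(nil,true,L),  nil = P.
Decompose node/3: nil = nil,  true = true,  tup(true,L,e) = L.
Delete trivial equation nil = nil.
Delete trivial equation true = true.
Occurs check fails: L occurs in tup(true,L,e); the equation L = tup(true,L,e) has no finite solution.

NO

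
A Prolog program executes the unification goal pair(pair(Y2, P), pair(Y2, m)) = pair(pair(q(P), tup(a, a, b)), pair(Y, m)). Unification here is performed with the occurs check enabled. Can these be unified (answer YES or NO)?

YES

Decompose pair/2: pair(Y2, P) = pair(q(P), tup(a, a, b)),  pair(Y2, m) = pair(Y, m).
Decompose pair/2: Y2 = q(P),  P = tup(a, a, b).
Bind Y2 := q(P); substituting into the one remaining equation that mentions Y2 gives: pair(q(P), m) = pair(Y, m).
Bind P := tup(a, a, b); substituting into the remaining equation gives: pair(q(tup(a, a, b)), m) = pair(Y, m). Substituting into the earlier binding gives Y2 := q(tup(a, a, b)).
Decompose pair/2: q(tup(a, a, b)) = Y,  m = m.
Bind Y := q(tup(a, a, b)); no other remaining equation mentions Y.
Delete trivial equation m = m.
No equations remain and no clash or occurs-check failure arose, so a unifier exists.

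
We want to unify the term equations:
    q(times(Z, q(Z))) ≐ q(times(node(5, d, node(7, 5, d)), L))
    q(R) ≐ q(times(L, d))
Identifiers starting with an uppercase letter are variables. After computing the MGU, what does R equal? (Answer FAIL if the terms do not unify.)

Decompose q/1: times(Z, q(Z)) ≐ times(node(5, d, node(7, 5, d)), L).
Decompose times/2: Z ≐ node(5, d, node(7, 5, d)),  q(Z) ≐ L.
Bind Z := node(5, d, node(7, 5, d)); substituting into the one remaining equation that mentions Z gives: q(node(5, d, node(7, 5, d))) ≐ L.
Bind L := q(node(5, d, node(7, 5, d))); substituting into the remaining equation gives: q(R) ≐ q(times(q(node(5, d, node(7, 5, d))), d)).
Decompose q/1: R ≐ times(q(node(5, d, node(7, 5, d))), d).
Bind R := times(q(node(5, d, node(7, 5, d))), d).
MGU = { Z := node(5, d, node(7, 5, d)), L := q(node(5, d, node(7, 5, d))), R := times(q(node(5, d, node(7, 5, d))), d) }, so R := times(q(node(5, d, node(7, 5, d))), d).

times(q(node(5, d, node(7, 5, d))), d)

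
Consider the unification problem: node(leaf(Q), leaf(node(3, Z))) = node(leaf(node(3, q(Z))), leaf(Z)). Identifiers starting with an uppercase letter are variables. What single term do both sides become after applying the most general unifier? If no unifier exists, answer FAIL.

FAIL

Decompose node/2: leaf(Q) = leaf(node(3, q(Z))),  leaf(node(3, Z)) = leaf(Z).
Decompose leaf/1: Q = node(3, q(Z)).
Bind Q := node(3, q(Z)); no other remaining equation mentions Q.
Decompose leaf/1: node(3, Z) = Z.
Occurs check fails: Z occurs in node(3, Z); the equation Z = node(3, Z) has no finite solution.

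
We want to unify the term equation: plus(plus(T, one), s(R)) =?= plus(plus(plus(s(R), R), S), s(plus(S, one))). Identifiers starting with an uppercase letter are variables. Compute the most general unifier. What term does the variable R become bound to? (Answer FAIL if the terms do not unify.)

plus(one, one)

Decompose plus/2: plus(T, one) =?= plus(plus(s(R), R), S),  s(R) =?= s(plus(S, one)).
Decompose plus/2: T =?= plus(s(R), R),  one =?= S.
Bind T := plus(s(R), R); no other remaining equation mentions T.
Bind S := one; substituting into the remaining equation gives: s(R) =?= s(plus(one, one)).
Decompose s/1: R =?= plus(one, one).
Bind R := plus(one, one). Substituting into the earlier binding gives T := plus(s(plus(one, one)), plus(one, one)).
MGU = { T -> plus(s(plus(one, one)), plus(one, one)), S -> one, R -> plus(one, one) }, so R -> plus(one, one).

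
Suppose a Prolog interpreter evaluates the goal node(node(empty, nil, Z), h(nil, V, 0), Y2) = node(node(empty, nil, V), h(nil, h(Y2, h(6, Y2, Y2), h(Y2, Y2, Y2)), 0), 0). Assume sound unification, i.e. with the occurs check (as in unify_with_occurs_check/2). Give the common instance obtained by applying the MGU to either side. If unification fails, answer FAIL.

node(node(empty, nil, h(0, h(6, 0, 0), h(0, 0, 0))), h(nil, h(0, h(6, 0, 0), h(0, 0, 0)), 0), 0)

Decompose node/3: node(empty, nil, Z) = node(empty, nil, V),  h(nil, V, 0) = h(nil, h(Y2, h(6, Y2, Y2), h(Y2, Y2, Y2)), 0),  Y2 = 0.
Decompose node/3: empty = empty,  nil = nil,  Z = V.
Delete trivial equation empty = empty.
Delete trivial equation nil = nil.
Bind Z := V; no other remaining equation mentions Z.
Decompose h/3: nil = nil,  V = h(Y2, h(6, Y2, Y2), h(Y2, Y2, Y2)),  0 = 0.
Delete trivial equation nil = nil.
Bind V := h(Y2, h(6, Y2, Y2), h(Y2, Y2, Y2)); no other remaining equation mentions V. Substituting into the earlier binding gives Z := h(Y2, h(6, Y2, Y2), h(Y2, Y2, Y2)).
Delete trivial equation 0 = 0.
Bind Y2 := 0. Substituting into the earlier bindings gives Z := h(0, h(6, 0, 0), h(0, 0, 0)), V := h(0, h(6, 0, 0), h(0, 0, 0)).
Applying the MGU to either side gives node(node(empty, nil, h(0, h(6, 0, 0), h(0, 0, 0))), h(nil, h(0, h(6, 0, 0), h(0, 0, 0)), 0), 0).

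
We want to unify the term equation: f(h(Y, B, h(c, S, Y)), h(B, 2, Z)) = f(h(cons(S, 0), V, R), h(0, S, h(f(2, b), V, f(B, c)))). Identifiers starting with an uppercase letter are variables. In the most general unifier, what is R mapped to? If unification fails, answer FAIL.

Decompose f/2: h(Y, B, h(c, S, Y)) = h(cons(S, 0), V, R),  h(B, 2, Z) = h(0, S, h(f(2, b), V, f(B, c))).
Decompose h/3: Y = cons(S, 0),  B = V,  h(c, S, Y) = R.
Bind Y := cons(S, 0); substituting into the one remaining equation that mentions Y gives: h(c, S, cons(S, 0)) = R.
Bind B := V; substituting into the one remaining equation that mentions B gives: h(V, 2, Z) = h(0, S, h(f(2, b), V, f(V, c))).
Bind R := h(c, S, cons(S, 0)); no other remaining equation mentions R.
Decompose h/3: V = 0,  2 = S,  Z = h(f(2, b), V, f(V, c)).
Bind V := 0; substituting into the one remaining equation that mentions V gives: Z = h(f(2, b), 0, f(0, c)). Substituting into the earlier binding gives B := 0.
Bind S := 2; no other remaining equation mentions S. Substituting into the earlier bindings gives Y := cons(2, 0), R := h(c, 2, cons(2, 0)).
Bind Z := h(f(2, b), 0, f(0, c)).
MGU = { Y := cons(2, 0), B := 0, R := h(c, 2, cons(2, 0)), V := 0, S := 2, Z := h(f(2, b), 0, f(0, c)) }, so R := h(c, 2, cons(2, 0)).

h(c, 2, cons(2, 0))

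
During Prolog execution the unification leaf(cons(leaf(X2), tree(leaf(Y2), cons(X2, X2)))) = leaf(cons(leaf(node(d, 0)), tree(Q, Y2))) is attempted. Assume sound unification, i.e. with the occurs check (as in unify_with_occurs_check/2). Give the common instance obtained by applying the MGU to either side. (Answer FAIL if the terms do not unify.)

Decompose leaf/1: cons(leaf(X2), tree(leaf(Y2), cons(X2, X2))) = cons(leaf(node(d, 0)), tree(Q, Y2)).
Decompose cons/2: leaf(X2) = leaf(node(d, 0)),  tree(leaf(Y2), cons(X2, X2)) = tree(Q, Y2).
Decompose leaf/1: X2 = node(d, 0).
Bind X2 := node(d, 0); substituting into the remaining equation gives: tree(leaf(Y2), cons(node(d, 0), node(d, 0))) = tree(Q, Y2).
Decompose tree/2: leaf(Y2) = Q,  cons(node(d, 0), node(d, 0)) = Y2.
Bind Q := leaf(Y2); no other remaining equation mentions Q.
Bind Y2 := cons(node(d, 0), node(d, 0)). Substituting into the earlier binding gives Q := leaf(cons(node(d, 0), node(d, 0))).
Applying the MGU to either side gives leaf(cons(leaf(node(d, 0)), tree(leaf(cons(node(d, 0), node(d, 0))), cons(node(d, 0), node(d, 0))))).

leaf(cons(leaf(node(d, 0)), tree(leaf(cons(node(d, 0), node(d, 0))), cons(node(d, 0), node(d, 0)))))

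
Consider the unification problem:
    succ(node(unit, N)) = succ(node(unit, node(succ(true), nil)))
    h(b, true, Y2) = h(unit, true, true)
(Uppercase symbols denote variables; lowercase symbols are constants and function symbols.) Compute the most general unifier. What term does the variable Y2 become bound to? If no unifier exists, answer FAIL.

FAIL

Decompose succ/1: node(unit, N) = node(unit, node(succ(true), nil)).
Decompose node/2: unit = unit,  N = node(succ(true), nil).
Delete trivial equation unit = unit.
Bind N := node(succ(true), nil); no other remaining equation mentions N.
Decompose h/3: b = unit,  true = true,  Y2 = true.
Clash: constants b and unit differ; no unifier exists.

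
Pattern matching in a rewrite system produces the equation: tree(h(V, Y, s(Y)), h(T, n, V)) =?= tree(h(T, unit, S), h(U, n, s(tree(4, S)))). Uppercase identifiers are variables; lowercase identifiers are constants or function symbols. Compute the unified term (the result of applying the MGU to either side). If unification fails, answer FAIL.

tree(h(s(tree(4, s(unit))), unit, s(unit)), h(s(tree(4, s(unit))), n, s(tree(4, s(unit)))))

Decompose tree/2: h(V, Y, s(Y)) =?= h(T, unit, S),  h(T, n, V) =?= h(U, n, s(tree(4, S))).
Decompose h/3: V =?= T,  Y =?= unit,  s(Y) =?= S.
Bind V := T; substituting into the one remaining equation that mentions V gives: h(T, n, T) =?= h(U, n, s(tree(4, S))).
Bind Y := unit; substituting into the one remaining equation that mentions Y gives: s(unit) =?= S.
Bind S := s(unit); substituting into the remaining equation gives: h(T, n, T) =?= h(U, n, s(tree(4, s(unit)))).
Decompose h/3: T =?= U,  n =?= n,  T =?= s(tree(4, s(unit))).
Bind T := U; substituting into the one remaining equation that mentions T gives: U =?= s(tree(4, s(unit))). Substituting into the earlier binding gives V := U.
Delete trivial equation n =?= n.
Bind U := s(tree(4, s(unit))). Substituting into the earlier bindings gives V := s(tree(4, s(unit))), T := s(tree(4, s(unit))).
Applying the MGU to either side gives tree(h(s(tree(4, s(unit))), unit, s(unit)), h(s(tree(4, s(unit))), n, s(tree(4, s(unit))))).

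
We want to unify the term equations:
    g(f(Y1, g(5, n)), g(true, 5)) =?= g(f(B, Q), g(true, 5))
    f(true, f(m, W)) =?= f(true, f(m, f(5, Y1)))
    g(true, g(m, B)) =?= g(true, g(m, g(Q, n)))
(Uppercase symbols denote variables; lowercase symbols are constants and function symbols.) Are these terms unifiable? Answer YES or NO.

Decompose g/2: f(Y1, g(5, n)) =?= f(B, Q),  g(true, 5) =?= g(true, 5).
Decompose f/2: Y1 =?= B,  g(5, n) =?= Q.
Bind Y1 := B; substituting into the one remaining equation that mentions Y1 gives: f(true, f(m, W)) =?= f(true, f(m, f(5, B))).
Bind Q := g(5, n); substituting into the one remaining equation that mentions Q gives: g(true, g(m, B)) =?= g(true, g(m, g(g(5, n), n))).
Delete trivial equation g(true, 5) =?= g(true, 5).
Decompose f/2: true =?= true,  f(m, W) =?= f(m, f(5, B)).
Delete trivial equation true =?= true.
Decompose f/2: m =?= m,  W =?= f(5, B).
Delete trivial equation m =?= m.
Bind W := f(5, B); no other remaining equation mentions W.
Decompose g/2: true =?= true,  g(m, B) =?= g(m, g(g(5, n), n)).
Delete trivial equation true =?= true.
Decompose g/2: m =?= m,  B =?= g(g(5, n), n).
Delete trivial equation m =?= m.
Bind B := g(g(5, n), n). Substituting into the earlier bindings gives Y1 := g(g(5, n), n), W := f(5, g(g(5, n), n)).
No equations remain and no clash or occurs-check failure arose, so a unifier exists.

YES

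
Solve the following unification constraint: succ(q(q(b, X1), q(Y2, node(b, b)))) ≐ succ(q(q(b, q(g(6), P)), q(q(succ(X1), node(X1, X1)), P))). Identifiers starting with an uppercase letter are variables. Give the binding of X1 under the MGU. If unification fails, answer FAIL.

q(g(6), node(b, b))

Decompose succ/1: q(q(b, X1), q(Y2, node(b, b))) ≐ q(q(b, q(g(6), P)), q(q(succ(X1), node(X1, X1)), P)).
Decompose q/2: q(b, X1) ≐ q(b, q(g(6), P)),  q(Y2, node(b, b)) ≐ q(q(succ(X1), node(X1, X1)), P).
Decompose q/2: b ≐ b,  X1 ≐ q(g(6), P).
Delete trivial equation b ≐ b.
Bind X1 := q(g(6), P); substituting into the remaining equation gives: q(Y2, node(b, b)) ≐ q(q(succ(q(g(6), P)), node(q(g(6), P), q(g(6), P))), P).
Decompose q/2: Y2 ≐ q(succ(q(g(6), P)), node(q(g(6), P), q(g(6), P))),  node(b, b) ≐ P.
Bind Y2 := q(succ(q(g(6), P)), node(q(g(6), P), q(g(6), P))); no other remaining equation mentions Y2.
Bind P := node(b, b). Substituting into the earlier bindings gives X1 := q(g(6), node(b, b)), Y2 := q(succ(q(g(6), node(b, b))), node(q(g(6), node(b, b)), q(g(6), node(b, b)))).
MGU = { X1 -> q(g(6), node(b, b)), Y2 -> q(succ(q(g(6), node(b, b))), node(q(g(6), node(b, b)), q(g(6), node(b, b)))), P -> node(b, b) }, so X1 -> q(g(6), node(b, b)).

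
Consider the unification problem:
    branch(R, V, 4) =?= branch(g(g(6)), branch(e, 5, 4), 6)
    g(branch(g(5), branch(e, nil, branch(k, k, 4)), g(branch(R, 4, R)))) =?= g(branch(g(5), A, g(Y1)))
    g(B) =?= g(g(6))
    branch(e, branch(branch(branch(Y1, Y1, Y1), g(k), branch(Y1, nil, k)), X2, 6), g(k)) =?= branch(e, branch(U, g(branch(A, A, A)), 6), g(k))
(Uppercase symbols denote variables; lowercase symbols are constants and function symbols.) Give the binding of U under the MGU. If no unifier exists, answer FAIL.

Decompose branch/3: R =?= g(g(6)),  V =?= branch(e, 5, 4),  4 =?= 6.
Bind R := g(g(6)); substituting into the one remaining equation that mentions R gives: g(branch(g(5), branch(e, nil, branch(k, k, 4)), g(branch(g(g(6)), 4, g(g(6)))))) =?= g(branch(g(5), A, g(Y1))).
Bind V := branch(e, 5, 4); no other remaining equation mentions V.
Clash: constants 4 and 6 differ; no unifier exists.

FAIL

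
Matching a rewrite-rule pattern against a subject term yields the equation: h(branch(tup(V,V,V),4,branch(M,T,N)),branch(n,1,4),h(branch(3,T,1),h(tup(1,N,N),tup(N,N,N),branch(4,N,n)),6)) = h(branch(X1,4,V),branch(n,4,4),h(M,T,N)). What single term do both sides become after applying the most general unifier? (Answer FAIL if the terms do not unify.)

FAIL

Decompose h/3: branch(tup(V,V,V),4,branch(M,T,N)) = branch(X1,4,V),  branch(n,1,4) = branch(n,4,4),  h(branch(3,T,1),h(tup(1,N,N),tup(N,N,N),branch(4,N,n)),6) = h(M,T,N).
Decompose branch/3: tup(V,V,V) = X1,  4 = 4,  branch(M,T,N) = V.
Bind X1 := tup(V,V,V); no other remaining equation mentions X1.
Delete trivial equation 4 = 4.
Bind V := branch(M,T,N); no other remaining equation mentions V. Substituting into the earlier binding gives X1 := tup(branch(M,T,N),branch(M,T,N),branch(M,T,N)).
Decompose branch/3: n = n,  1 = 4,  4 = 4.
Delete trivial equation n = n.
Clash: constants 1 and 4 differ; no unifier exists.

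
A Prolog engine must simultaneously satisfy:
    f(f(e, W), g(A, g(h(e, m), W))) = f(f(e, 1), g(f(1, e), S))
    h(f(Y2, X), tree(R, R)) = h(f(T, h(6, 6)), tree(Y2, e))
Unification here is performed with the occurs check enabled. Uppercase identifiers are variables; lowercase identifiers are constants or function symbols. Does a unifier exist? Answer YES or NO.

Decompose f/2: f(e, W) = f(e, 1),  g(A, g(h(e, m), W)) = g(f(1, e), S).
Decompose f/2: e = e,  W = 1.
Delete trivial equation e = e.
Bind W := 1; substituting into the one remaining equation that mentions W gives: g(A, g(h(e, m), 1)) = g(f(1, e), S).
Decompose g/2: A = f(1, e),  g(h(e, m), 1) = S.
Bind A := f(1, e); no other remaining equation mentions A.
Bind S := g(h(e, m), 1); no other remaining equation mentions S.
Decompose h/2: f(Y2, X) = f(T, h(6, 6)),  tree(R, R) = tree(Y2, e).
Decompose f/2: Y2 = T,  X = h(6, 6).
Bind Y2 := T; substituting into the one remaining equation that mentions Y2 gives: tree(R, R) = tree(T, e).
Bind X := h(6, 6); no other remaining equation mentions X.
Decompose tree/2: R = T,  R = e.
Bind R := T; substituting into the remaining equation gives: T = e.
Bind T := e. Substituting into the earlier bindings gives Y2 := e, R := e.
No equations remain and no clash or occurs-check failure arose, so a unifier exists.

YES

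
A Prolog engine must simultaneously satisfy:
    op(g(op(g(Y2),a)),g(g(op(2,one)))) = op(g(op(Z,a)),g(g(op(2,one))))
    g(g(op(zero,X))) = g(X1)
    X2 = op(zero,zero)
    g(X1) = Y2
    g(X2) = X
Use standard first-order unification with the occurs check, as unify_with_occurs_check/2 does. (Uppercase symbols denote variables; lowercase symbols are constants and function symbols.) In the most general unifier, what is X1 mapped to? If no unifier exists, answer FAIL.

g(op(zero,g(op(zero,zero))))

Decompose op/2: g(op(g(Y2),a)) = g(op(Z,a)),  g(g(op(2,one))) = g(g(op(2,one))).
Decompose g/1: op(g(Y2),a) = op(Z,a).
Decompose op/2: g(Y2) = Z,  a = a.
Bind Z := g(Y2); no other remaining equation mentions Z.
Delete trivial equation a = a.
Delete trivial equation g(g(op(2,one))) = g(g(op(2,one))).
Decompose g/1: g(op(zero,X)) = X1.
Bind X1 := g(op(zero,X)); substituting into the one remaining equation that mentions X1 gives: g(g(op(zero,X))) = Y2.
Bind X2 := op(zero,zero); substituting into the one remaining equation that mentions X2 gives: g(op(zero,zero)) = X.
Bind Y2 := g(g(op(zero,X))); no other remaining equation mentions Y2. Substituting into the earlier binding gives Z := g(g(g(op(zero,X)))).
Bind X := g(op(zero,zero)). Substituting into the earlier bindings gives Z := g(g(g(op(zero,g(op(zero,zero)))))), X1 := g(op(zero,g(op(zero,zero)))), Y2 := g(g(op(zero,g(op(zero,zero))))).
MGU = { Z -> g(g(g(op(zero,g(op(zero,zero)))))), X1 -> g(op(zero,g(op(zero,zero)))), X2 -> op(zero,zero), Y2 -> g(g(op(zero,g(op(zero,zero))))), X -> g(op(zero,zero)) }, so X1 -> g(op(zero,g(op(zero,zero)))).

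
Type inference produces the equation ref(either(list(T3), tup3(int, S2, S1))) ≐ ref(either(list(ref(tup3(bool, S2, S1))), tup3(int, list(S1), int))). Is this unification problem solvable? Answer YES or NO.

Decompose ref/1: either(list(T3), tup3(int, S2, S1)) ≐ either(list(ref(tup3(bool, S2, S1))), tup3(int, list(S1), int)).
Decompose either/2: list(T3) ≐ list(ref(tup3(bool, S2, S1))),  tup3(int, S2, S1) ≐ tup3(int, list(S1), int).
Decompose list/1: T3 ≐ ref(tup3(bool, S2, S1)).
Bind T3 := ref(tup3(bool, S2, S1)); no other remaining equation mentions T3.
Decompose tup3/3: int ≐ int,  S2 ≐ list(S1),  S1 ≐ int.
Delete trivial equation int ≐ int.
Bind S2 := list(S1); no other remaining equation mentions S2. Substituting into the earlier binding gives T3 := ref(tup3(bool, list(S1), S1)).
Bind S1 := int. Substituting into the earlier bindings gives T3 := ref(tup3(bool, list(int), int)), S2 := list(int).
No equations remain and no clash or occurs-check failure arose, so a unifier exists.

YES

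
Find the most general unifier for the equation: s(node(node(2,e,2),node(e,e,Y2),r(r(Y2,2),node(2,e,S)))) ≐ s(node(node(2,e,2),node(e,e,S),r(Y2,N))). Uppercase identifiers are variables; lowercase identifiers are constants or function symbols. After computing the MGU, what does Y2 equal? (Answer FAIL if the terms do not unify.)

FAIL

Decompose s/1: node(node(2,e,2),node(e,e,Y2),r(r(Y2,2),node(2,e,S))) ≐ node(node(2,e,2),node(e,e,S),r(Y2,N)).
Decompose node/3: node(2,e,2) ≐ node(2,e,2),  node(e,e,Y2) ≐ node(e,e,S),  r(r(Y2,2),node(2,e,S)) ≐ r(Y2,N).
Delete trivial equation node(2,e,2) ≐ node(2,e,2).
Decompose node/3: e ≐ e,  e ≐ e,  Y2 ≐ S.
Delete trivial equation e ≐ e.
Delete trivial equation e ≐ e.
Bind Y2 := S; substituting into the remaining equation gives: r(r(S,2),node(2,e,S)) ≐ r(S,N).
Decompose r/2: r(S,2) ≐ S,  node(2,e,S) ≐ N.
Occurs check fails: S occurs in r(S,2); the equation S ≐ r(S,2) has no finite solution.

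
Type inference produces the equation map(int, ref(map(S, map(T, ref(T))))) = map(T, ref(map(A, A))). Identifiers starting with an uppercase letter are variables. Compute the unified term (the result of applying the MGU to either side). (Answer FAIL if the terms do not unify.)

map(int, ref(map(map(int, ref(int)), map(int, ref(int)))))

Decompose map/2: int = T,  ref(map(S, map(T, ref(T)))) = ref(map(A, A)).
Bind T := int; substituting into the remaining equation gives: ref(map(S, map(int, ref(int)))) = ref(map(A, A)).
Decompose ref/1: map(S, map(int, ref(int))) = map(A, A).
Decompose map/2: S = A,  map(int, ref(int)) = A.
Bind S := A; no other remaining equation mentions S.
Bind A := map(int, ref(int)). Substituting into the earlier binding gives S := map(int, ref(int)).
Applying the MGU to either side gives map(int, ref(map(map(int, ref(int)), map(int, ref(int))))).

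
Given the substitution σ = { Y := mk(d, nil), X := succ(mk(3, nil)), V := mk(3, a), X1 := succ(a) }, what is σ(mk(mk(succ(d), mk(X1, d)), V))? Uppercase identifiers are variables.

Replace each occurrence of V with mk(3, a).
Replace each occurrence of X1 with succ(a).
Result: mk(mk(succ(d), mk(succ(a), d)), mk(3, a)).

mk(mk(succ(d), mk(succ(a), d)), mk(3, a))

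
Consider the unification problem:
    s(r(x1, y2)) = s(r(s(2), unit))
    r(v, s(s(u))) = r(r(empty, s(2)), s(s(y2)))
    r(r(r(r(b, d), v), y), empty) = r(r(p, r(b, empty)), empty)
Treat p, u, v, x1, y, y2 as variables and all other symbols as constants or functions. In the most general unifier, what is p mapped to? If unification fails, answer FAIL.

r(r(b, d), r(empty, s(2)))

Decompose s/1: r(x1, y2) = r(s(2), unit).
Decompose r/2: x1 = s(2),  y2 = unit.
Bind x1 := s(2); no other remaining equation mentions x1.
Bind y2 := unit; substituting into the one remaining equation that mentions y2 gives: r(v, s(s(u))) = r(r(empty, s(2)), s(s(unit))).
Decompose r/2: v = r(empty, s(2)),  s(s(u)) = s(s(unit)).
Bind v := r(empty, s(2)); substituting into the one remaining equation that mentions v gives: r(r(r(r(b, d), r(empty, s(2))), y), empty) = r(r(p, r(b, empty)), empty).
Decompose s/1: s(u) = s(unit).
Decompose s/1: u = unit.
Bind u := unit; no other remaining equation mentions u.
Decompose r/2: r(r(r(b, d), r(empty, s(2))), y) = r(p, r(b, empty)),  empty = empty.
Decompose r/2: r(r(b, d), r(empty, s(2))) = p,  y = r(b, empty).
Bind p := r(r(b, d), r(empty, s(2))); no other remaining equation mentions p.
Bind y := r(b, empty); no other remaining equation mentions y.
Delete trivial equation empty = empty.
MGU = { x1 := s(2), y2 := unit, v := r(empty, s(2)), u := unit, p := r(r(b, d), r(empty, s(2))), y := r(b, empty) }, so p := r(r(b, d), r(empty, s(2))).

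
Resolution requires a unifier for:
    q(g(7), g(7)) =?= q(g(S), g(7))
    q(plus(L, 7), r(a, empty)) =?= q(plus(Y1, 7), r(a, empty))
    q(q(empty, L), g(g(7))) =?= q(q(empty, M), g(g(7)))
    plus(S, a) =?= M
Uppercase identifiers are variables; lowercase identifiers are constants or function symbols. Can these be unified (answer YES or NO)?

YES

Decompose q/2: g(7) =?= g(S),  g(7) =?= g(7).
Decompose g/1: 7 =?= S.
Bind S := 7; substituting into the one remaining equation that mentions S gives: plus(7, a) =?= M.
Delete trivial equation g(7) =?= g(7).
Decompose q/2: plus(L, 7) =?= plus(Y1, 7),  r(a, empty) =?= r(a, empty).
Decompose plus/2: L =?= Y1,  7 =?= 7.
Bind L := Y1; substituting into the one remaining equation that mentions L gives: q(q(empty, Y1), g(g(7))) =?= q(q(empty, M), g(g(7))).
Delete trivial equation 7 =?= 7.
Delete trivial equation r(a, empty) =?= r(a, empty).
Decompose q/2: q(empty, Y1) =?= q(empty, M),  g(g(7)) =?= g(g(7)).
Decompose q/2: empty =?= empty,  Y1 =?= M.
Delete trivial equation empty =?= empty.
Bind Y1 := M; no other remaining equation mentions Y1. Substituting into the earlier binding gives L := M.
Delete trivial equation g(g(7)) =?= g(g(7)).
Bind M := plus(7, a). Substituting into the earlier bindings gives L := plus(7, a), Y1 := plus(7, a).
No equations remain and no clash or occurs-check failure arose, so a unifier exists.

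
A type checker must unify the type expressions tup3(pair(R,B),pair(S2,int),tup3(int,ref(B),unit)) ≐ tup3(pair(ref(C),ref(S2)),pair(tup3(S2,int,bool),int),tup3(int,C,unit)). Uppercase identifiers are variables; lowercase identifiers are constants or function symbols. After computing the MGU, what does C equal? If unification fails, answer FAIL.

Decompose tup3/3: pair(R,B) ≐ pair(ref(C),ref(S2)),  pair(S2,int) ≐ pair(tup3(S2,int,bool),int),  tup3(int,ref(B),unit) ≐ tup3(int,C,unit).
Decompose pair/2: R ≐ ref(C),  B ≐ ref(S2).
Bind R := ref(C); no other remaining equation mentions R.
Bind B := ref(S2); substituting into the one remaining equation that mentions B gives: tup3(int,ref(ref(S2)),unit) ≐ tup3(int,C,unit).
Decompose pair/2: S2 ≐ tup3(S2,int,bool),  int ≐ int.
Occurs check fails: S2 occurs in tup3(S2,int,bool); the equation S2 ≐ tup3(S2,int,bool) has no finite solution.

FAIL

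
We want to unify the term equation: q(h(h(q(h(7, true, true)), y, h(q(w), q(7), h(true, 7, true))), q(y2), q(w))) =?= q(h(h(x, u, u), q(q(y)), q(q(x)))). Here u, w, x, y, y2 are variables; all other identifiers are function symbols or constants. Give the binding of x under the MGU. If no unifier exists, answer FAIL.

Decompose q/1: h(h(q(h(7, true, true)), y, h(q(w), q(7), h(true, 7, true))), q(y2), q(w)) =?= h(h(x, u, u), q(q(y)), q(q(x))).
Decompose h/3: h(q(h(7, true, true)), y, h(q(w), q(7), h(true, 7, true))) =?= h(x, u, u),  q(y2) =?= q(q(y)),  q(w) =?= q(q(x)).
Decompose h/3: q(h(7, true, true)) =?= x,  y =?= u,  h(q(w), q(7), h(true, 7, true)) =?= u.
Bind x := q(h(7, true, true)); substituting into the one remaining equation that mentions x gives: q(w) =?= q(q(q(h(7, true, true)))).
Bind y := u; substituting into the one remaining equation that mentions y gives: q(y2) =?= q(q(u)).
Bind u := h(q(w), q(7), h(true, 7, true)); substituting into the one remaining equation that mentions u gives: q(y2) =?= q(q(h(q(w), q(7), h(true, 7, true)))). Substituting into the earlier binding gives y := h(q(w), q(7), h(true, 7, true)).
Decompose q/1: y2 =?= q(h(q(w), q(7), h(true, 7, true))).
Bind y2 := q(h(q(w), q(7), h(true, 7, true))); no other remaining equation mentions y2.
Decompose q/1: w =?= q(q(h(7, true, true))).
Bind w := q(q(h(7, true, true))). Substituting into the earlier bindings gives y := h(q(q(q(h(7, true, true)))), q(7), h(true, 7, true)), u := h(q(q(q(h(7, true, true)))), q(7), h(true, 7, true)), y2 := q(h(q(q(q(h(7, true, true)))), q(7), h(true, 7, true))).
MGU = { x -> q(h(7, true, true)), y -> h(q(q(q(h(7, true, true)))), q(7), h(true, 7, true)), u -> h(q(q(q(h(7, true, true)))), q(7), h(true, 7, true)), y2 -> q(h(q(q(q(h(7, true, true)))), q(7), h(true, 7, true))), w -> q(q(h(7, true, true))) }, so x -> q(h(7, true, true)).

q(h(7, true, true))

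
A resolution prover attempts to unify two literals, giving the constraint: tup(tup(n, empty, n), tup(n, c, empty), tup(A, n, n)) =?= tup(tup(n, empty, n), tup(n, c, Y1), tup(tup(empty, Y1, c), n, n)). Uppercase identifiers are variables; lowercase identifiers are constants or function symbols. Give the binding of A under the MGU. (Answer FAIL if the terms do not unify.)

Decompose tup/3: tup(n, empty, n) =?= tup(n, empty, n),  tup(n, c, empty) =?= tup(n, c, Y1),  tup(A, n, n) =?= tup(tup(empty, Y1, c), n, n).
Delete trivial equation tup(n, empty, n) =?= tup(n, empty, n).
Decompose tup/3: n =?= n,  c =?= c,  empty =?= Y1.
Delete trivial equation n =?= n.
Delete trivial equation c =?= c.
Bind Y1 := empty; substituting into the remaining equation gives: tup(A, n, n) =?= tup(tup(empty, empty, c), n, n).
Decompose tup/3: A =?= tup(empty, empty, c),  n =?= n,  n =?= n.
Bind A := tup(empty, empty, c); no other remaining equation mentions A.
Delete trivial equation n =?= n.
Delete trivial equation n =?= n.
MGU = { Y1 ↦ empty, A ↦ tup(empty, empty, c) }, so A ↦ tup(empty, empty, c).

tup(empty, empty, c)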